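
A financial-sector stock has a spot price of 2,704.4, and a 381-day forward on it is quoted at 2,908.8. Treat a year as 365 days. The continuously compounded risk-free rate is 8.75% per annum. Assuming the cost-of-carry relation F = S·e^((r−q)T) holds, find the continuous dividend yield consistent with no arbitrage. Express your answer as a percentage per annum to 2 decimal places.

1.77%

From F = S·e^((r−q)T): (r − q) = ln(F/S)/T
ln(2908.8/2704.4) = ln(1.075581) = 0.072861
(r − q) = 0.072861 / (381/365) = 0.069801
q = r − ln(F/S)/T = 0.0875 − 0.069801 = 0.017699
q = 1.77%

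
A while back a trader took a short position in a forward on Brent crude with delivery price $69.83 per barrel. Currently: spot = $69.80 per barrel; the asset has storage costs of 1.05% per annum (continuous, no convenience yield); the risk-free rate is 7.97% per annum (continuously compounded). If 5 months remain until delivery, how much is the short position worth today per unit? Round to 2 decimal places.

Current fair forward for the remaining 5 months: F = S·e^((r + u)·T), (r + u) = 0.0797 + 0.0105 = 0.0902
F = 69.80 · e^(0.0902 × 5/12) = 69.80 × 1.038299 = 72.4733
Value of long forward = (F − K)·e^(−rT) = (72.4733 − 69.83) · e^(−0.0797·5/12)
= 2.6433 × 0.967337 = 2.56
Short position value = −(long value) = -$2.56

-$2.56 per barrel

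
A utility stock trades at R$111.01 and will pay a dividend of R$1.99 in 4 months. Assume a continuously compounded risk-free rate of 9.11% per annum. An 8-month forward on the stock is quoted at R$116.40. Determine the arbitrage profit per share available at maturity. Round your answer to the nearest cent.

R$0.49 per share

PV(dividends) I = 1.99·e^(−0.0911·4/12) = 1.9305
Fair forward F* = (S − I)·e^(rT) = (111.01 − 1.9305)·e^0.060733 = 109.0795 × 1.062615 = 115.9095
Market R$116.40 > fair 115.9095: forward overpriced → cash-and-carry (borrow at r, buy the stock and collect the dividends, short the forward).
Profit at T = |F_mkt − F*| = |116.40 − 115.9095| = R$0.49 per share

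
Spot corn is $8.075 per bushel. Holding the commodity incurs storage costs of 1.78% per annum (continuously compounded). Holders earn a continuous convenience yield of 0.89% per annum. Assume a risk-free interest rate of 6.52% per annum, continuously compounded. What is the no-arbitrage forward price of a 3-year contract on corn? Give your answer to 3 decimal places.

$10.085 per bushel

Net carry = r + u − y = 0.0652 + 0.0178 − 0.0089 = 0.0741
F = S·e^((r+u−y)T) = 8.075 · e^(0.0741 × 3) = 8.075 · e^0.222300
= 8.075 × 1.248946 = $10.085 per bushel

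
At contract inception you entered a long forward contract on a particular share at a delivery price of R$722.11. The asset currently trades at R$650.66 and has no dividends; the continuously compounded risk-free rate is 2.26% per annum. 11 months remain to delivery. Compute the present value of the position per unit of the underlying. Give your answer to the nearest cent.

-R$56.64

Current fair forward for the remaining 11 months: F = S·e^(r·T), r = 0.0226
F = 650.66 · e^(0.0226 × 11/12) = 650.66 × 1.020933 = 664.2803
Value of long forward = (F − K)·e^(−rT) = (664.2803 − 722.11) · e^(−0.0226·11/12)
= -57.8297 × 0.979496 = -56.64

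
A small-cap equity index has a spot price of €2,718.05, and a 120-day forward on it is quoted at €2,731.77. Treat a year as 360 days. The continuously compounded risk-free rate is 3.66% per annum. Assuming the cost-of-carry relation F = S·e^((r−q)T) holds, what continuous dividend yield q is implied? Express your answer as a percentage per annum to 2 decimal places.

2.15%

From F = S·e^((r−q)T): (r − q) = ln(F/S)/T
ln(2731.77/2718.05) = ln(1.005048) = 0.005035
(r − q) = 0.005035 / (120/360) = 0.015105
q = r − ln(F/S)/T = 0.0366 − 0.015105 = 0.021495
q = 2.15%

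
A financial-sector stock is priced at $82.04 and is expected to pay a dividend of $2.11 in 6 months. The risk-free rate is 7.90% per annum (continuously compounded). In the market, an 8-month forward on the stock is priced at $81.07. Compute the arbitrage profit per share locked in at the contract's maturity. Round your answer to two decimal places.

PV(dividends) I = 2.11·e^(−0.0790·6/12) = 2.0283
Fair forward F* = (S − I)·e^(rT) = (82.04 − 2.0283)·e^0.052667 = 80.0117 × 1.054079 = 84.3387
Market $81.07 < fair 84.3387: forward underpriced → reverse cash-and-carry (short the stock, invest proceeds at r, pay the dividends, go long the forward).
Profit at T = |F_mkt − F*| = |81.07 − 84.3387| = $3.27 per share

$3.27 per share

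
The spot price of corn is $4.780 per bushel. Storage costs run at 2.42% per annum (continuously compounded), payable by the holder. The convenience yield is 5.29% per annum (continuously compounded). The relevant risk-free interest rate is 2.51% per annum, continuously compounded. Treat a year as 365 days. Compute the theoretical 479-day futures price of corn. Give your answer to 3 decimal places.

Net carry = r + u − y = 0.0251 + 0.0242 − 0.0529 = -0.0036
F = S·e^((r+u−y)T) = 4.780 · e^(-0.0036 × 479/365) = 4.780 · e^-0.004724
= 4.780 × 0.995287 = $4.757 per bushel

$4.757 per bushel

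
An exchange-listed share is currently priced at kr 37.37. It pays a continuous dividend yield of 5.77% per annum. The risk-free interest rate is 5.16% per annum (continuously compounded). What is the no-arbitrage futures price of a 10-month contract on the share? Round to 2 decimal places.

kr 37.18

F = S·e^((r − q)T) = 37.37 · e^((0.0516 − 0.0577) × 10/12)
= 37.37 · e^-0.005083 = 37.37 × 0.994930
F = kr 37.18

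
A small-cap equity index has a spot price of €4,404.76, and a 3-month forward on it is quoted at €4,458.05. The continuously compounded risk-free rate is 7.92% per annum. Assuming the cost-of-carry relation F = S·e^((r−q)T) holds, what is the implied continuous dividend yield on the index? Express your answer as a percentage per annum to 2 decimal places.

From F = S·e^((r−q)T): (r − q) = ln(F/S)/T
ln(4458.05/4404.76) = ln(1.012098) = 0.012025
(r − q) = 0.012025 / (3/12) = 0.048100
q = r − ln(F/S)/T = 0.0792 − 0.048100 = 0.031100
q = 3.11%

3.11%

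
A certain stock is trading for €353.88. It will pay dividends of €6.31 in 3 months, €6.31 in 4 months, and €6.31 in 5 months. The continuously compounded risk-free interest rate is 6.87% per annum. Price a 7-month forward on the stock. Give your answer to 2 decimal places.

€349.09

PV(dividends) I = 6.31·e^(−0.0687·3/12) + 6.31·e^(−0.0687·4/12) + 6.31·e^(−0.0687·5/12)
I = 6.2026 + 6.1671 + 6.1319 = 18.5016
F = (S − I)·e^(rT) = (353.88 − 18.5016) · e^(0.0687·7/12)
= 335.3784 · e^0.040075 = 335.3784 × 1.040889 = €349.09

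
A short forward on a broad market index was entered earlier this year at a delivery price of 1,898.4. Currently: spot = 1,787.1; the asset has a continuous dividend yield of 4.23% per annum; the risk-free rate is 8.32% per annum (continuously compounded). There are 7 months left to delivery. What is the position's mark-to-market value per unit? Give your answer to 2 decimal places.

Current fair forward for the remaining 7 months: F = S·e^((r − q)·T), (r − q) = 0.0832 − 0.0423 = 0.0409
F = 1787.1 · e^(0.0409 × 7/12) = 1787.1 × 1.02414522 = 1830.2499
Value of long forward = (F − K)·e^(−rT) = (1830.2499 − 1898.4) · e^(−0.0832·7/12)
= -68.1501 × 0.95262558 = -64.92
Short position value = −(long value) = 64.92

64.92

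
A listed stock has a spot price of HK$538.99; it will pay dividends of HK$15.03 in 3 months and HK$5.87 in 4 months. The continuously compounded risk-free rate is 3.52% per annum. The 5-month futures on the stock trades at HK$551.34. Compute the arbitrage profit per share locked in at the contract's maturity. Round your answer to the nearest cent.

HK$25.39 per share

PV(dividends) I = 15.03·e^(−0.0352·3/12) + 5.87·e^(−0.0352·4/12) = 20.6998
Fair futures F* = (S − I)·e^(rT) = (538.99 − 20.6998)·e^0.014667 = 518.2902 × 1.014775 = 525.9479
Market HK$551.34 > fair 525.9479: forward overpriced → cash-and-carry (borrow at r, buy the stock and collect the dividends, short the forward).
Profit at T = |F_mkt − F*| = |551.34 − 525.9479| = HK$25.39 per share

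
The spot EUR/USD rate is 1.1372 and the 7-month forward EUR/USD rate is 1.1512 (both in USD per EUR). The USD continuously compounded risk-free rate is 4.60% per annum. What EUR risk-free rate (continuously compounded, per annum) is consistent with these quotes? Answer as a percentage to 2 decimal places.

2.50%

F = S·e^((r_USD − r_EUR)T) ⇒ r_EUR = r_USD − ln(F/S)/T
ln(1.1512/1.1372) = 0.012236; /(7/12) = 0.020976
r_EUR = 0.0460 − 0.020976 = 0.025024
r_EUR = 2.50%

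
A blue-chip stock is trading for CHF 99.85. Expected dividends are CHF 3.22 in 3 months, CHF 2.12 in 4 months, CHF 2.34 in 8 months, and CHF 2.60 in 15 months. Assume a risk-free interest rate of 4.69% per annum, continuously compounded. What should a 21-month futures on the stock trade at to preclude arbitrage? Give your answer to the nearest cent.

PV(dividends) I = 3.22·e^(−0.0469·3/12) + 2.12·e^(−0.0469·4/12) + 2.34·e^(−0.0469·8/12) + 2.60·e^(−0.0469·15/12)
I = 3.1825 + 2.0871 + 2.2680 + 2.4520 = 9.9896
F = (S − I)·e^(rT) = (99.85 − 9.9896) · e^(0.0469·21/12)
= 89.8604 · e^0.082075 = 89.8604 × 1.085537 = CHF 97.55

CHF 97.55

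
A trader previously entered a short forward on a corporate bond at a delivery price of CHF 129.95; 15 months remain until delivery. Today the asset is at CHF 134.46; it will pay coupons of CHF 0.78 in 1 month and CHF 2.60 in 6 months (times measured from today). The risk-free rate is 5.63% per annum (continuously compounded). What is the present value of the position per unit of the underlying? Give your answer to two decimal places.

PV(remaining coupons) I = 0.78·e^(−0.0563·1/12) + 2.60·e^(−0.0563·6/12) = 3.3042
Current forward F = (S − I)·e^(rT) = (134.46 − 3.3042)·e^(0.0563·15/12) = 131.1558 × 1.072910 = 140.7184
Value (long) = (F − K)·e^(−rT) = (140.7184 − 129.95) × 0.932044 = 10.0366
Short position value = −(long value) = -CHF 10.04

-CHF 10.04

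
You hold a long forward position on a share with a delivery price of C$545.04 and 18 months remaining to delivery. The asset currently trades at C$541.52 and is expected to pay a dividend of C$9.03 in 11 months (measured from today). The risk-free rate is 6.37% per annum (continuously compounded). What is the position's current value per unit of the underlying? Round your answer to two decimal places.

C$37.63

PV(remaining dividends) I = 9.03·e^(−0.0637·11/12) = 8.5178
Current forward F = (S − I)·e^(rT) = (541.52 − 8.5178)·e^(0.0637·18/12) = 533.0022 × 1.100264 = 586.4431
Value (long) = (F − K)·e^(−rT) = (586.4431 − 545.04) × 0.908873 = 37.6302
Value = C$37.63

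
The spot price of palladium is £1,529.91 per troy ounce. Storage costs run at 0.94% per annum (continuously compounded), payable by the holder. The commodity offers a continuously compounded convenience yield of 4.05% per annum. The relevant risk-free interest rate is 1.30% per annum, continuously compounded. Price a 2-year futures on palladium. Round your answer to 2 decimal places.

£1,475.52 per troy ounce

Net carry = r + u − y = 0.0130 + 0.0094 − 0.0405 = -0.0181
F = S·e^((r+u−y)T) = 1529.91 · e^(-0.0181 × 2) = 1529.91 · e^-0.03620000
= 1529.91 × 0.96444738 = £1,475.52 per troy ounce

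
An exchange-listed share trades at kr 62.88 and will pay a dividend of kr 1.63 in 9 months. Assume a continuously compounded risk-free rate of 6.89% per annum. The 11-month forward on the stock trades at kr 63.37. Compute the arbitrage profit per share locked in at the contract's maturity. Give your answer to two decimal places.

kr 1.96 per share

PV(dividends) I = 1.63·e^(−0.0689·9/12) = 1.5479
Fair forward F* = (S − I)·e^(rT) = (62.88 − 1.5479)·e^0.063158 = 61.3321 × 1.065195 = 65.3306
Market kr 63.37 < fair 65.3306: forward underpriced → reverse cash-and-carry (short the stock, invest proceeds at r, pay the dividends, go long the forward).
Profit at T = |F_mkt − F*| = |63.37 − 65.3306| = kr 1.96 per share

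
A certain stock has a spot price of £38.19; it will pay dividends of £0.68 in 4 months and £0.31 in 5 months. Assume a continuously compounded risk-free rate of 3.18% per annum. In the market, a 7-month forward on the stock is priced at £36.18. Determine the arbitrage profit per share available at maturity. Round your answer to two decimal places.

PV(dividends) I = 0.68·e^(−0.0318·4/12) + 0.31·e^(−0.0318·5/12) = 0.9787
Fair forward F* = (S − I)·e^(rT) = (38.19 − 0.9787)·e^0.018550 = 37.2113 × 1.018723 = 37.9080
Market £36.18 < fair 37.9080: forward underpriced → reverse cash-and-carry (short the stock, invest proceeds at r, pay the dividends, go long the forward).
Profit at T = |F_mkt − F*| = |36.18 − 37.9080| = £1.73 per share

£1.73 per share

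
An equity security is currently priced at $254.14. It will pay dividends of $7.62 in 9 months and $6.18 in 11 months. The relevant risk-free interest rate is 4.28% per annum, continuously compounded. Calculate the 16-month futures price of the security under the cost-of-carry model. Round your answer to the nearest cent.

PV(dividends) I = 7.62·e^(−0.0428·9/12) + 6.18·e^(−0.0428·11/12)
I = 7.3793 + 5.9422 = 13.3215
F = (S − I)·e^(rT) = (254.14 − 13.3215) · e^(0.0428·16/12)
= 240.8185 · e^0.057067 = 240.8185 × 1.058727 = $254.96

$254.96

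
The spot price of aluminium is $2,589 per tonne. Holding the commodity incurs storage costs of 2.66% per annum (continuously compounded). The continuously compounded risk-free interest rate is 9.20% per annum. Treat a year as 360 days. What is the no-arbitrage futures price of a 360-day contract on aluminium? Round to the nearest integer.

$2,915 per tonne

Net carry = r + u − y = 0.0920 + 0.0266 − 0.0000 = 0.1186
F = S·e^((r+u−y)T) = 2589 · e^(0.1186 × 360/360) = 2589 · e^0.118600
= 2589 × 1.125919 = $2,915 per tonne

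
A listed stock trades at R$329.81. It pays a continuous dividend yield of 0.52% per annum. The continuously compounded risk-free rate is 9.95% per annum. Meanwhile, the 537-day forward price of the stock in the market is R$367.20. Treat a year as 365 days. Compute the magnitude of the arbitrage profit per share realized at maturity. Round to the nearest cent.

Fair forward: F* = S·e^(carry·T), with carry = (r − q) = 0.0995 − 0.0052 = 0.0943
F* = 329.81 · e^(0.0943 × 537/365) = 329.81 · e^0.138737 = 329.81 × 1.148822 = R$378.8930
Market R$367.20 < fair R$378.8930: forward underpriced → reverse cash-and-carry (short spot, go long the forward).
At maturity, profit = |F_mkt − F*| = |367.20 − 378.8930| = R$11.69 per share

R$11.69 per share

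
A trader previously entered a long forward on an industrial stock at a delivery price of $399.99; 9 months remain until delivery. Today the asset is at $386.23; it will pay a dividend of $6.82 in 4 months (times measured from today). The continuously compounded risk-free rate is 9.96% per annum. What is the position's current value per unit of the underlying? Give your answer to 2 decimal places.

$8.43

PV(remaining dividends) I = 6.82·e^(−0.0996·4/12) = 6.5973
Current forward F = (S − I)·e^(rT) = (386.23 − 6.5973)·e^(0.0996·9/12) = 379.6327 × 1.077561 = 409.0774
Value (long) = (F − K)·e^(−rT) = (409.0774 − 399.99) × 0.928022 = 8.4333
Value = $8.43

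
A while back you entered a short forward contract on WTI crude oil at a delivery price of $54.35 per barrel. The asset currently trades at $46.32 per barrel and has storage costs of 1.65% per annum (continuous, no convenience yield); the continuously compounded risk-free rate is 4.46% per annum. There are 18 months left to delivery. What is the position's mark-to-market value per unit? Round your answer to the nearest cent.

$3.35 per barrel

Current fair forward for the remaining 18 months: F = S·e^((r + u)·T), (r + u) = 0.0446 + 0.0165 = 0.0611
F = 46.32 · e^(0.0611 × 18/12) = 46.32 × 1.095981 = 50.7658
Value of long forward = (F − K)·e^(−rT) = (50.7658 − 54.35) · e^(−0.0446·18/12)
= -3.5842 × 0.935289 = -3.35
Short position value = −(long value) = $3.35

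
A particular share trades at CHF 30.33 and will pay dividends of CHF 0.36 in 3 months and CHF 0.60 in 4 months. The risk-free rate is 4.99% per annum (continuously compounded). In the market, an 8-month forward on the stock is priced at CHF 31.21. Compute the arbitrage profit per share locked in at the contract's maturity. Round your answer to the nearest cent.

CHF 0.83 per share

PV(dividends) I = 0.36·e^(−0.0499·3/12) + 0.60·e^(−0.0499·4/12) = 0.9456
Fair forward F* = (S − I)·e^(rT) = (30.33 − 0.9456)·e^0.033267 = 29.3844 × 1.033827 = 30.3784
Market CHF 31.21 > fair 30.3784: forward overpriced → cash-and-carry (borrow at r, buy the stock and collect the dividends, short the forward).
Profit at T = |F_mkt − F*| = |31.21 − 30.3784| = CHF 0.83 per share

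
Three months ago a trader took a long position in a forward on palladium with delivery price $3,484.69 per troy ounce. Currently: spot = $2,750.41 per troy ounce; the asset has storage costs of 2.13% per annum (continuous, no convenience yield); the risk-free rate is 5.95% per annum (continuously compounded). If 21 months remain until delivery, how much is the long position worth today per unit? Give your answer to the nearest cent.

Current fair forward for the remaining 21 months: F = S·e^((r + u)·T), (r + u) = 0.0595 + 0.0213 = 0.0808
F = 2750.41 · e^(0.0808 × 21/12) = 2750.41 × 1.15188531 = 3168.1569
Value of long forward = (F − K)·e^(−rT) = (3168.1569 − 3484.69) · e^(−0.0595·21/12)
= -316.5331 × 0.90111265 = -285.23

-$285.23 per troy ounce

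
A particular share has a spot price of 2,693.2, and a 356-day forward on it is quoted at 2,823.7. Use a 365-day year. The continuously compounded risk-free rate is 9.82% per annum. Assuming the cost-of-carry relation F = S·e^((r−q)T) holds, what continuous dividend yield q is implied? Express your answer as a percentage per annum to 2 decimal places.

4.97%

From F = S·e^((r−q)T): (r − q) = ln(F/S)/T
ln(2823.7/2693.2) = ln(1.048455) = 0.047318
(r − q) = 0.047318 / (356/365) = 0.048514
q = r − ln(F/S)/T = 0.0982 − 0.048514 = 0.049686
q = 4.97%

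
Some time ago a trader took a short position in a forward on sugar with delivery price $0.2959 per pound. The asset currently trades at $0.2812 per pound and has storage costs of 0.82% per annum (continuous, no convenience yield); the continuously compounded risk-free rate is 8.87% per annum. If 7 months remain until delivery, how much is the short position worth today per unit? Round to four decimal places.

Current fair forward for the remaining 7 months: F = S·e^((r + u)·T), (r + u) = 0.0887 + 0.0082 = 0.0969
F = 0.2812 · e^(0.0969 × 7/12) = 0.2812 × 1.058153 = 0.2976
Value of long forward = (F − K)·e^(−rT) = (0.2976 − 0.2959) · e^(−0.0887·7/12)
= 0.0017 × 0.949574 = 0.0016
Short position value = −(long value) = -$0.0016

-$0.0016 per pound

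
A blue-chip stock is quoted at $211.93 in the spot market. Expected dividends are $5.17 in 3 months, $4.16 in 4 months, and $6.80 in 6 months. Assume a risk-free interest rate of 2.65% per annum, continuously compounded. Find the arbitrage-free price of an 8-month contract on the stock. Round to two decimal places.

$199.45

PV(dividends) I = 5.17·e^(−0.0265·3/12) + 4.16·e^(−0.0265·4/12) + 6.80·e^(−0.0265·6/12)
I = 5.1359 + 4.1234 + 6.7105 = 15.9698
F = (S − I)·e^(rT) = (211.93 − 15.9698) · e^(0.0265·8/12)
= 195.9602 · e^0.017667 = 195.9602 × 1.017824 = $199.45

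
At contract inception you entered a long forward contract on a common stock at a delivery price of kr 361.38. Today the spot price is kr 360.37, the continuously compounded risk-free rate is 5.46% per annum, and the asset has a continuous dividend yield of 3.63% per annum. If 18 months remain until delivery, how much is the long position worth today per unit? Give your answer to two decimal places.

kr 8.31

Current fair forward for the remaining 18 months: F = S·e^((r − q)·T), (r − q) = 0.0546 − 0.0363 = 0.0183
F = 360.37 · e^(0.0183 × 18/12) = 360.37 × 1.027830 = 370.3991
Value of long forward = (F − K)·e^(−rT) = (370.3991 − 361.38) · e^(−0.0546·18/12)
= 9.0191 × 0.921364 = 8.31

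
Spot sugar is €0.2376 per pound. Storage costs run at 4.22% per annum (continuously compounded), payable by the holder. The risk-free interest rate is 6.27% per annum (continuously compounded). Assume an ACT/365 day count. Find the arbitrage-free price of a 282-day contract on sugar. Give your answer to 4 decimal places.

Net carry = r + u − y = 0.0627 + 0.0422 − 0.0000 = 0.1049
F = S·e^((r+u−y)T) = 0.2376 · e^(0.1049 × 282/365) = 0.2376 · e^0.081046
= 0.2376 × 1.084421 = €0.2577 per pound

€0.2577 per pound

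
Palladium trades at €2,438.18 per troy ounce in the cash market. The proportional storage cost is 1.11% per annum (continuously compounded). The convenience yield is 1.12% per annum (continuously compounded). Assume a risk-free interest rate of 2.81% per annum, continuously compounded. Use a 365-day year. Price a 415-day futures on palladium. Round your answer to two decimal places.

Net carry = r + u − y = 0.0281 + 0.0111 − 0.0112 = 0.0280
F = S·e^((r+u−y)T) = 2438.18 · e^(0.0280 × 415/365) = 2438.18 · e^0.03183562
= 2438.18 × 1.03234779 = €2,517.05 per troy ounce

€2,517.05 per troy ounce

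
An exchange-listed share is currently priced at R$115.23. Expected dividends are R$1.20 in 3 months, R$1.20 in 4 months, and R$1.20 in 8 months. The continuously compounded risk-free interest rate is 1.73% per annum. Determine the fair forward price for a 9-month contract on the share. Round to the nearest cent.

PV(dividends) I = 1.20·e^(−0.0173·3/12) + 1.20·e^(−0.0173·4/12) + 1.20·e^(−0.0173·8/12)
I = 1.1948 + 1.1931 + 1.1862 = 3.5741
F = (S − I)·e^(rT) = (115.23 − 3.5741) · e^(0.0173·9/12)
= 111.6559 · e^0.012975 = 111.6559 × 1.013060 = R$113.11

R$113.11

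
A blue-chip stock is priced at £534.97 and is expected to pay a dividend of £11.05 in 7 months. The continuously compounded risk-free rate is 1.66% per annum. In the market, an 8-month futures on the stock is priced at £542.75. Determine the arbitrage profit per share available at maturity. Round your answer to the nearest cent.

£12.89 per share

PV(dividends) I = 11.05·e^(−0.0166·7/12) = 10.9435
Fair futures F* = (S − I)·e^(rT) = (534.97 − 10.9435)·e^0.011067 = 524.0265 × 1.011128 = 529.8579
Market £542.75 > fair 529.8579: forward overpriced → cash-and-carry (borrow at r, buy the stock and collect the dividends, short the forward).
Profit at T = |F_mkt − F*| = |542.75 − 529.8579| = £12.89 per share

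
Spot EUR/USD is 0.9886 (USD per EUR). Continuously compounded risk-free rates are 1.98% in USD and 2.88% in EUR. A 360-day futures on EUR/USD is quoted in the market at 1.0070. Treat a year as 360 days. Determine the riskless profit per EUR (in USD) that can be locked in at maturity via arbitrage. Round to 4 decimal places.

0.0273 per EUR (in USD)

Fair futures: F* = S·e^(carry·T), with carry = (r_USD − r_EUR) = 0.0198 − 0.0288 = -0.0090
F* = 0.9886 · e^(-0.0090 × 360/360) = 0.9886 · e^-0.009000 = 0.9886 × 0.991040 = 0.9797
Market 1.0070 > fair 0.9797: forward overpriced → cash-and-carry (buy spot, short the forward).
At maturity, profit = |F_mkt − F*| = |1.0070 − 0.9797| = 0.0273 per EUR (in USD)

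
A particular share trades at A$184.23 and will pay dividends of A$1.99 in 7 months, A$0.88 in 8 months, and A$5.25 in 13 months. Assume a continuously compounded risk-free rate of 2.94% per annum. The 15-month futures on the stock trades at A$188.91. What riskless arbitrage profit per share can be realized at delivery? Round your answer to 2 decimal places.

A$5.98 per share

PV(dividends) I = 1.99·e^(−0.0294·7/12) + 0.88·e^(−0.0294·8/12) + 5.25·e^(−0.0294·13/12) = 7.9045
Fair futures F* = (S − I)·e^(rT) = (184.23 − 7.9045)·e^0.036750 = 176.3255 × 1.037434 = 182.9261
Market A$188.91 > fair 182.9261: forward overpriced → cash-and-carry (borrow at r, buy the stock and collect the dividends, short the forward).
Profit at T = |F_mkt − F*| = |188.91 − 182.9261| = A$5.98 per share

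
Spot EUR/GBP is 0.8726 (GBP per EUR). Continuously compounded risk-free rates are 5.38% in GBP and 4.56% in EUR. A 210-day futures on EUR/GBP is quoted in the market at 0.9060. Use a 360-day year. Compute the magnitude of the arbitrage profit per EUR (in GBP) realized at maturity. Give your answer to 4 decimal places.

Fair futures: F* = S·e^(carry·T), with carry = (r_GBP − r_EUR) = 0.0538 − 0.0456 = 0.0082
F* = 0.8726 · e^(0.0082 × 210/360) = 0.8726 · e^0.004783 = 0.8726 × 1.004794 = 0.8768
Market 0.9060 > fair 0.8768: forward overpriced → cash-and-carry (buy spot, short the forward).
At maturity, profit = |F_mkt − F*| = |0.9060 − 0.8768| = 0.0292 per EUR (in GBP)

0.0292 per EUR (in GBP)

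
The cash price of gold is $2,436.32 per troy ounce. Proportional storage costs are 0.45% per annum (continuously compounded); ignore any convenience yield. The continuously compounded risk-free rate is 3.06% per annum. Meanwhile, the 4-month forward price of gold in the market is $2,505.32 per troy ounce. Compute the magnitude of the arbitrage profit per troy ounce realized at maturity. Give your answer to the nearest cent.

$40.33 per troy ounce

Fair forward: F* = S·e^(carry·T), with carry = (r + u) = 0.0306 + 0.0045 = 0.0351
F* = 2436.32 · e^(0.0351 × 4/12) = 2436.32 · e^0.01170000 = 2436.32 × 1.01176871 = $2464.9923
Market $2505.32 > fair $2464.9923: forward overpriced → cash-and-carry (buy spot, short the forward).
At maturity, profit = |F_mkt − F*| = |2505.32 − 2464.9923| = $40.33 per troy ounce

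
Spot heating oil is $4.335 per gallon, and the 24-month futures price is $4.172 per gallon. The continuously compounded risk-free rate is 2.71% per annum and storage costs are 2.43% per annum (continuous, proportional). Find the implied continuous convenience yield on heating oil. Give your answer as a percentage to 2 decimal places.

F = S·e^((r+u−y)T) ⇒ (r+u−y) = ln(F/S)/T
ln(4.172/4.335) = -0.038326; /T ⇒ -0.019163
y = r + u − ln(F/S)/T = 0.0271 + 0.0243 + 0.019163 = 0.070563
y = 7.06%

7.06%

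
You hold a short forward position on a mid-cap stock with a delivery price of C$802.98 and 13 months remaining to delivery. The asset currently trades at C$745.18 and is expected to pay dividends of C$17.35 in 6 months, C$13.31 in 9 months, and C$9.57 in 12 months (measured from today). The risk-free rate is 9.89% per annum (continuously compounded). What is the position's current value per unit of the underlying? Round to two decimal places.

C$13.76

PV(remaining dividends) I = 17.35·e^(−0.0989·6/12) + 13.31·e^(−0.0989·9/12) + 9.57·e^(−0.0989·12/12) = 37.5402
Current forward F = (S − I)·e^(rT) = (745.18 − 37.5402)·e^(0.0989·13/12) = 707.6398 × 1.113092 = 787.6682
Value (long) = (F − K)·e^(−rT) = (787.6682 − 802.98) × 0.898398 = -13.7561
Short position value = −(long value) = C$13.76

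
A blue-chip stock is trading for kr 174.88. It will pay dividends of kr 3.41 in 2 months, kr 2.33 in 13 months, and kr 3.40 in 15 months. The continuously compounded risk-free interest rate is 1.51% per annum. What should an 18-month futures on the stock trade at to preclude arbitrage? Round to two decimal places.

PV(dividends) I = 3.41·e^(−0.0151·2/12) + 2.33·e^(−0.0151·13/12) + 3.40·e^(−0.0151·15/12)
I = 3.4014 + 2.2922 + 3.3364 = 9.0300
F = (S − I)·e^(rT) = (174.88 − 9.0300) · e^(0.0151·18/12)
= 165.8500 · e^0.022650 = 165.8500 × 1.022908 = kr 169.65

kr 169.65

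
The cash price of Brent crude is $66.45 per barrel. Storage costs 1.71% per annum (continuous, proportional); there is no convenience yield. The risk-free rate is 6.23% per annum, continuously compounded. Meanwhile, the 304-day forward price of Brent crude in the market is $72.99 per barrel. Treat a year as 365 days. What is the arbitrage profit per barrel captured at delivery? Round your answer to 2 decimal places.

Fair forward: F* = S·e^(carry·T), with carry = (r + u) = 0.0623 + 0.0171 = 0.0794
F* = 66.45 · e^(0.0794 × 304/365) = 66.45 · e^0.066130 = 66.45 × 1.068366 = $70.9929
Market $72.99 > fair $70.9929: forward overpriced → cash-and-carry (buy spot, short the forward).
At maturity, profit = |F_mkt − F*| = |72.99 − 70.9929| = $2.00 per barrel

$2.00 per barrel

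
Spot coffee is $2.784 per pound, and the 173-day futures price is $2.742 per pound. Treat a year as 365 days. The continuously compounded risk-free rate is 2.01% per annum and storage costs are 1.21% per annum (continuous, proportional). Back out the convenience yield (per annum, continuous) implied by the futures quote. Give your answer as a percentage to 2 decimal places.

F = S·e^((r+u−y)T) ⇒ (r+u−y) = ln(F/S)/T
ln(2.742/2.784) = -0.015201; /T ⇒ -0.032071
y = r + u − ln(F/S)/T = 0.0201 + 0.0121 + 0.032071 = 0.064271
y = 6.43%

6.43%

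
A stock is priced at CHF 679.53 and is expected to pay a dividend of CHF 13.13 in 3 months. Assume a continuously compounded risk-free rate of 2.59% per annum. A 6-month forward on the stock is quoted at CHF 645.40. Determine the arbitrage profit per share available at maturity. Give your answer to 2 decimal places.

CHF 29.77 per share

PV(dividends) I = 13.13·e^(−0.0259·3/12) = 13.0453
Fair forward F* = (S − I)·e^(rT) = (679.53 − 13.0453)·e^0.012950 = 666.4847 × 1.013034 = 675.1717
Market CHF 645.40 < fair 675.1717: forward underpriced → reverse cash-and-carry (short the stock, invest proceeds at r, pay the dividends, go long the forward).
Profit at T = |F_mkt − F*| = |645.40 − 675.1717| = CHF 29.77 per share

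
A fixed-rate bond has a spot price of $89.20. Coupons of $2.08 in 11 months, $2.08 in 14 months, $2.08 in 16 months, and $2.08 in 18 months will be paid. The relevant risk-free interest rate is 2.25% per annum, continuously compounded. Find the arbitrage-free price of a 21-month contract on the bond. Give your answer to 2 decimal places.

$84.36

PV(coupons) I = 2.08·e^(−0.0225·11/12) + 2.08·e^(−0.0225·14/12) + 2.08·e^(−0.0225·16/12) + 2.08·e^(−0.0225·18/12)
I = 2.0375 + 2.0261 + 2.0185 + 2.0110 = 8.0931
F = (S − I)·e^(rT) = (89.20 − 8.0931) · e^(0.0225·21/12)
= 81.1069 · e^0.039375 = 81.1069 × 1.040160 = $84.36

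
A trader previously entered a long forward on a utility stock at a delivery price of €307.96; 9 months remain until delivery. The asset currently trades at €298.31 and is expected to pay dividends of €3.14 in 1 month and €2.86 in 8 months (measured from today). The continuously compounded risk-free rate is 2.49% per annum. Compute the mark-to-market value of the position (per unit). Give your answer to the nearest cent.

PV(remaining dividends) I = 3.14·e^(−0.0249·1/12) + 2.86·e^(−0.0249·8/12) = 5.9464
Current forward F = (S − I)·e^(rT) = (298.31 − 5.9464)·e^(0.0249·9/12) = 292.3636 × 1.018850 = 297.8747
Value (long) = (F − K)·e^(−rT) = (297.8747 − 307.96) × 0.981498 = -9.8987
Value = -€9.90

-€9.90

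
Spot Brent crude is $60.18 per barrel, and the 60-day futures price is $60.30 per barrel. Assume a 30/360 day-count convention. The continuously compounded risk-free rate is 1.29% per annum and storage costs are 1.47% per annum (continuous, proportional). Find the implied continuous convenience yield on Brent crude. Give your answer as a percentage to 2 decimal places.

1.56%

F = S·e^((r+u−y)T) ⇒ (r+u−y) = ln(F/S)/T
ln(60.30/60.18) = 0.001992; /T ⇒ 0.011952
y = r + u − ln(F/S)/T = 0.0129 + 0.0147 − 0.011952 = 0.015648
y = 1.56%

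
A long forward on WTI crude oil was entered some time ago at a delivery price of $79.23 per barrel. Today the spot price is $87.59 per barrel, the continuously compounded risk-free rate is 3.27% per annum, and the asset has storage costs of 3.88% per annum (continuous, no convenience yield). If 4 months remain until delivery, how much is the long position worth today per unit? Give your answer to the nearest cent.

Current fair forward for the remaining 4 months: F = S·e^((r + u)·T), (r + u) = 0.0327 + 0.0388 = 0.0715
F = 87.59 · e^(0.0715 × 4/12) = 87.59 × 1.024120 = 89.7027
Value of long forward = (F − K)·e^(−rT) = (89.7027 − 79.23) · e^(−0.0327·4/12)
= 10.4727 × 0.989159 = 10.36

$10.36 per barrel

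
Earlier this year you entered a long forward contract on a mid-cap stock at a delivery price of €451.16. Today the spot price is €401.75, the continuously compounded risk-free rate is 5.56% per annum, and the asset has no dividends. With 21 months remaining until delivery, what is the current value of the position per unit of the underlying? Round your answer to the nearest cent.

Current fair forward for the remaining 21 months: F = S·e^(r·T), r = 0.0556
F = 401.75 · e^(0.0556 × 21/12) = 401.75 × 1.102191 = 442.8052
Value of long forward = (F − K)·e^(−rT) = (442.8052 − 451.16) · e^(−0.0556·21/12)
= -8.3548 × 0.907284 = -7.58

-€7.58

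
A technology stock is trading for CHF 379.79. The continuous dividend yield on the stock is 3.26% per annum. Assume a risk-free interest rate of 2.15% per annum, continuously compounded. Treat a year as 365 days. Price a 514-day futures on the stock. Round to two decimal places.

CHF 373.90

F = S·e^((r − q)T) = 379.79 · e^((0.0215 − 0.0326) × 514/365)
= 379.79 · e^-0.015631 = 379.79 × 0.984491
F = CHF 373.90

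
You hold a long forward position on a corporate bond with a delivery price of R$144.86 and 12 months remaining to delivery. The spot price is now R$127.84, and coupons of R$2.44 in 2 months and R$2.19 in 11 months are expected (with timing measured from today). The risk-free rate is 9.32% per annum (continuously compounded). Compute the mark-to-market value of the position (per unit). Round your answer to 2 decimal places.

PV(remaining coupons) I = 2.44·e^(−0.0932·2/12) + 2.19·e^(−0.0932·11/12) = 4.4131
Current forward F = (S − I)·e^(rT) = (127.84 − 4.4131)·e^(0.0932·12/12) = 123.4269 × 1.097681 = 135.4834
Value (long) = (F − K)·e^(−rT) = (135.4834 − 144.86) × 0.911011 = -8.5422
Value = -R$8.54

-R$8.54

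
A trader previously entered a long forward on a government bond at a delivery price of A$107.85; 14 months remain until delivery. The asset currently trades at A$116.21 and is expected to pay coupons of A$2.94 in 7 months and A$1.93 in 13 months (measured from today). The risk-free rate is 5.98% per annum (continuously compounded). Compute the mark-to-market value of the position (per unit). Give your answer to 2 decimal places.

PV(remaining coupons) I = 2.94·e^(−0.0598·7/12) + 1.93·e^(−0.0598·13/12) = 4.6481
Current forward F = (S − I)·e^(rT) = (116.21 − 4.6481)·e^(0.0598·14/12) = 111.5619 × 1.072258 = 119.6231
Value (long) = (F − K)·e^(−rT) = (119.6231 − 107.85) × 0.932611 = 10.9797
Value = A$10.98

A$10.98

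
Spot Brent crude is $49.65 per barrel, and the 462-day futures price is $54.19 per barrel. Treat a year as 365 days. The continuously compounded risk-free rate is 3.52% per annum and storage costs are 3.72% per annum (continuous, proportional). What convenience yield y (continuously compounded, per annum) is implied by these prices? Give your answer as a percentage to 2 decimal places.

0.33%

F = S·e^((r+u−y)T) ⇒ (r+u−y) = ln(F/S)/T
ln(54.19/49.65) = 0.087498; /T ⇒ 0.069127
y = r + u − ln(F/S)/T = 0.0352 + 0.0372 − 0.069127 = 0.003273
y = 0.33%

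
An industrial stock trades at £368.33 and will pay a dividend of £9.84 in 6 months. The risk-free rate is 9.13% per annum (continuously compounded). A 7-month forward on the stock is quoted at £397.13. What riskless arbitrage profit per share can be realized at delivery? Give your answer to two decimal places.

PV(dividends) I = 9.84·e^(−0.0913·6/12) = 9.4009
Fair forward F* = (S − I)·e^(rT) = (368.33 − 9.4009)·e^0.053258 = 358.9291 × 1.054702 = 378.5632
Market £397.13 > fair 378.5632: forward overpriced → cash-and-carry (borrow at r, buy the stock and collect the dividends, short the forward).
Profit at T = |F_mkt − F*| = |397.13 − 378.5632| = £18.57 per share

£18.57 per share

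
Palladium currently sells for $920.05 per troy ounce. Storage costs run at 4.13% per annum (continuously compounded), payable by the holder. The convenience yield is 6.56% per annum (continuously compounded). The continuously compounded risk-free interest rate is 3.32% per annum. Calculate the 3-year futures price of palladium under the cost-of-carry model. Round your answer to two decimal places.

$944.95 per troy ounce

Net carry = r + u − y = 0.0332 + 0.0413 − 0.0656 = 0.0089
F = S·e^((r+u−y)T) = 920.05 · e^(0.0089 × 3) = 920.05 · e^0.026700
= 920.05 × 1.027060 = $944.95 per troy ounce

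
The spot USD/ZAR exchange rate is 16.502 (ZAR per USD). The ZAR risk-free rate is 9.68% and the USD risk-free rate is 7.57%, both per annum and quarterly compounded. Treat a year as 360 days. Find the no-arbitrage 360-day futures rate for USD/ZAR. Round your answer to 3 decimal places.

By covered interest parity, F = S · (1+r_ZAR/4)^(4T) / (1+r_USD/4)^(4T)
= 16.502 × 1.100371 / 1.077876 = 16.502 × 1.020870
F = 16.846 ZAR per USD

16.846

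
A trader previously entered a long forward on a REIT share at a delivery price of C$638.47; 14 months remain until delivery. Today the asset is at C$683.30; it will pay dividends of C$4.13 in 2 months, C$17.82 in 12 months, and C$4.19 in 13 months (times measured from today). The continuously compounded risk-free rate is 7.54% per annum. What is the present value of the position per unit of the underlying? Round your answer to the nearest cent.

C$74.13

PV(remaining dividends) I = 4.13·e^(−0.0754·2/12) + 17.82·e^(−0.0754·12/12) + 4.19·e^(−0.0754·13/12) = 24.4656
Current forward F = (S − I)·e^(rT) = (683.30 − 24.4656)·e^(0.0754·14/12) = 658.8344 × 1.091952 = 719.4155
Value (long) = (F − K)·e^(−rT) = (719.4155 − 638.47) × 0.915791 = 74.1292
Value = C$74.13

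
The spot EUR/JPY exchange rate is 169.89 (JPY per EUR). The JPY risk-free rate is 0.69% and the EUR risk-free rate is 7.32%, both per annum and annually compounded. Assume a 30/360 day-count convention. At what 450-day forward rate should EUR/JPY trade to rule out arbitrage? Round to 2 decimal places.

156.87

By covered interest parity, F = S · (1+r_JPY)^T / (1+r_EUR)^T
= 169.89 × 1.008632 / 1.092322 = 169.89 × 0.923383
F = 156.87 JPY per EUR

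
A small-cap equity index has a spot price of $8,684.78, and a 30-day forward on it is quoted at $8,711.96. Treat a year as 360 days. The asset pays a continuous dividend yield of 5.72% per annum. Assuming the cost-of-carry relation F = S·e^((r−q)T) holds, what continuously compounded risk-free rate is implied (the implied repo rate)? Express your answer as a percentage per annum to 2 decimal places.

9.47%

From F = S·e^((r−q)T): (r − q) = ln(F/S)/T
ln(8711.96/8684.78) = ln(1.003130) = 0.003125
(r − q) = 0.003125 / (30/360) = 0.037500
r = ln(F/S)/T + q = 0.037500 + 0.0572 = 0.094700
r = 9.47%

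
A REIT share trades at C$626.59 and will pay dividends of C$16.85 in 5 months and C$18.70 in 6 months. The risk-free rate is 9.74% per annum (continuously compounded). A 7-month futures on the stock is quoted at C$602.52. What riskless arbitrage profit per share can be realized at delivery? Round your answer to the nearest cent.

C$24.72 per share

PV(dividends) I = 16.85·e^(−0.0974·5/12) + 18.70·e^(−0.0974·6/12) = 33.9910
Fair futures F* = (S − I)·e^(rT) = (626.59 − 33.9910)·e^0.056817 = 592.5990 × 1.058462 = 627.2435
Market C$602.52 < fair 627.2435: forward underpriced → reverse cash-and-carry (short the stock, invest proceeds at r, pay the dividends, go long the forward).
Profit at T = |F_mkt − F*| = |602.52 − 627.2435| = C$24.72 per share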